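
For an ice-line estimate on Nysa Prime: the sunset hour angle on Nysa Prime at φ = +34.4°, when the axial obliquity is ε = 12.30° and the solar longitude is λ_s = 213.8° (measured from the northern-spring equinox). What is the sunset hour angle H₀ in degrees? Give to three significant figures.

H₀ = 85.3°

Solar declination: sin δ = sin ε · sin λ_s = sin 12.30° × sin 213.8° = -0.11851, so δ = -6.806°.
cos H₀ = −tan φ · tan δ = −tan(+34.4°) × tan(-6.806°) = 0.0817, so H₀ = 1.4890 rad = 85.31°.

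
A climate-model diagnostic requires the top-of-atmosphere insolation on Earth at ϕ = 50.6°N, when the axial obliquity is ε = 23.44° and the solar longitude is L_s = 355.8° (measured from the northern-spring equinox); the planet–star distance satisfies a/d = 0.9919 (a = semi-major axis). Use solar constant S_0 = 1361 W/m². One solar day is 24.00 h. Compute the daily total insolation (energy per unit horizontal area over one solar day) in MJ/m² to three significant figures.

22.1 MJ/m²

Solar declination: sin δ = sin ε · sin L_s = sin 23.44° × sin 355.8° = -0.02913, so δ = -1.669°.
cos h₀ = −tan(+50.6°) tan(-1.669°) = 0.0355, h₀ = 1.5353 rad.
Bracket: h₀ sin ϕ sin δ + cos ϕ cos δ sin h₀ = 1.5353×0.77273×-0.02913 + 0.63473×0.99958×0.99937 = -0.034559 + 0.634064 = 0.599505.
Inverse-square distance factor (a/d)² = 0.9919² = 0.983866.
Q̄ = (S_0/π) × 0.983866 × [bracket] = (1361/π) × 0.983866 × 0.599505 = 255.53 W/m².
Daily total = Q̄ × 24.00 h × 3600 s/h = 255.53 × 24.00 × 3600 / 10⁶ = 22.08 MJ/m².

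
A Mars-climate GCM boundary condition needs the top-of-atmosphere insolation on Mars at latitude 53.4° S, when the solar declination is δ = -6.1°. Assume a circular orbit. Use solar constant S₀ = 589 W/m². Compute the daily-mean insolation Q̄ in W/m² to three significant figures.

cos H₀ = −tan(-53.4°) tan(-6.100°) = -0.1439, H₀ = 1.7152 rad.
Bracket: H₀ sin φ sin δ + cos φ cos δ sin H₀ = 1.7152×-0.80282×-0.10626 + 0.59622×0.99434×0.98959 = 0.146320 + 0.586674 = 0.732994.
Q̄ = (S₀/π) × [bracket] = (589/π) × 0.732994 = 137.4 W/m².

Q̄ ≈ 137 W/m²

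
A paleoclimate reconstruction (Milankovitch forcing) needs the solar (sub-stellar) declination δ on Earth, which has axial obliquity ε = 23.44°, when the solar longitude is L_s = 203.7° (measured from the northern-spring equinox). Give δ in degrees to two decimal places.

sin δ = sin ε · sin L_s = sin 23.44° × sin 203.7° = -0.159890.
δ = arcsin(-0.159890) = -9.20°.

δ = -9.20°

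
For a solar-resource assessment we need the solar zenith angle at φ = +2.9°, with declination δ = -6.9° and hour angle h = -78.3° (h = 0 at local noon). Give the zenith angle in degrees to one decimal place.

θ_z = 78.8°

cos θ_z = sin φ sin δ + cos φ cos δ cos h = -0.006078 + 0.201061 = 0.194983.
θ_z = arccos(0.194983) = 78.8°.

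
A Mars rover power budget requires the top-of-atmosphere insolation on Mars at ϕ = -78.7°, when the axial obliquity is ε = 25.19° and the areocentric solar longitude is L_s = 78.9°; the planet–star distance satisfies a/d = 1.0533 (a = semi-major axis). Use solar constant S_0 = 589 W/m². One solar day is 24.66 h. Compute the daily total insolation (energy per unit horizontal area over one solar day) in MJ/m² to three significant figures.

0.00 MJ/m²

sin δ = sin 25.19° × sin 78.9° = 0.41766, so δ = +24.687°.
cos h₀ = −tan(-78.7°) tan(+24.687°) = 2.3004 ≥ 1 ⇒ polar night, h₀ = 0 and Q̄ = 0.
Inverse-square distance factor (a/d)² = 1.0533² = 1.109441.
Daily total = Q̄ × 24.66 h × 3600 s/h = 0.00 MJ/m².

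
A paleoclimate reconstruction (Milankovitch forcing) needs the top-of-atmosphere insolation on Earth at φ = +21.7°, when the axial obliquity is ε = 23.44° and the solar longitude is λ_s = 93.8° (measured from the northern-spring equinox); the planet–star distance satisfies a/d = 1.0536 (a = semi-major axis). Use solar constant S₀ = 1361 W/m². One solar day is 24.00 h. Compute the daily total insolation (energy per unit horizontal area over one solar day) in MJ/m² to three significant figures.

Solar declination: sin δ = sin ε · sin λ_s = sin 23.44° × sin 93.8° = 0.39691, so δ = +23.385°.
cos H₀ = −tan(+21.7°) tan(+23.385°) = -0.1721, H₀ = 1.7437 rad.
Bracket: H₀ sin φ sin δ + cos φ cos δ sin H₀ = 1.7437×0.36975×0.39691 + 0.92913×0.91786×0.98508 = 0.255901 + 0.840087 = 1.095988.
Inverse-square distance factor (a/d)² = 1.0536² = 1.110073.
Q̄ = (S₀/π) × 1.110073 × [bracket] = (1361/π) × 1.110073 × 1.095988 = 527.07 W/m².
Daily total = Q̄ × 24.00 h × 3600 s/h = 527.07 × 24.00 × 3600 / 10⁶ = 45.54 MJ/m².

45.5 MJ/m²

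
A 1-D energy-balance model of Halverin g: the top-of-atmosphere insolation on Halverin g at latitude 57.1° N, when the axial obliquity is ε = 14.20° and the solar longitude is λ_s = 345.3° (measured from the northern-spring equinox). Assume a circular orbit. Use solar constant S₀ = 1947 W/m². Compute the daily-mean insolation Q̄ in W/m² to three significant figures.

Q̄ ≈ 287 W/m²

Solar declination: sin δ = sin ε · sin λ_s = sin 14.20° × sin 345.3° = -0.06225, so δ = -3.569°.
cos H₀ = −tan(+57.1°) tan(-3.569°) = 0.0964, H₀ = 1.4742 rad.
Bracket: H₀ sin φ sin δ + cos φ cos δ sin H₀ = 1.4742×0.83962×-0.06225 + 0.54317×0.99806×0.99534 = -0.077051 + 0.539590 = 0.462539.
Q̄ = (S₀/π) × [bracket] = (1947/π) × 0.462539 = 286.7 W/m².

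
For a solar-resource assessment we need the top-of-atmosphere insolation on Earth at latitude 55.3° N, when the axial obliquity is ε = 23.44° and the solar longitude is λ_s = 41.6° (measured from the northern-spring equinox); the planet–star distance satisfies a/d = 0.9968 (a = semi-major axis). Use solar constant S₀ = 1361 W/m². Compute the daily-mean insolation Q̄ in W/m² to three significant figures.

Q̄ ≈ 402 W/m²

Solar declination: sin δ = sin ε · sin λ_s = sin 23.44° × sin 41.6° = 0.26410, so δ = +15.314°.
cos H₀ = −tan(+55.3°) tan(+15.314°) = -0.3955, H₀ = 1.9774 rad.
Bracket: H₀ sin φ sin δ + cos φ cos δ sin H₀ = 1.9774×0.82214×0.26410 + 0.56928×0.96449×0.91849 = 0.429347 + 0.504311 = 0.933658.
Inverse-square distance factor (a/d)² = 0.9968² = 0.993610.
Q̄ = (S₀/π) × 0.993610 × [bracket] = (1361/π) × 0.993610 × 0.933658 = 401.9 W/m².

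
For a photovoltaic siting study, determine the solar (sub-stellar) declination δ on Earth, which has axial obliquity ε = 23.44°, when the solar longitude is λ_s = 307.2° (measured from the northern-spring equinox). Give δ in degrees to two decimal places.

sin δ = sin ε · sin λ_s = sin 23.44° × sin 307.2° = -0.316850.
δ = arcsin(-0.316850) = -18.47°.

δ = -18.47°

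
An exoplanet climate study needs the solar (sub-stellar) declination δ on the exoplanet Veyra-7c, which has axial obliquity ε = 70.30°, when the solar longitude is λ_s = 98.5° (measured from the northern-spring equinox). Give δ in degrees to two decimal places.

δ = +68.61°

sin δ = sin ε · sin λ_s = sin 70.30° × sin 98.5° = 0.931129.
δ = arcsin(0.931129) = +68.61°.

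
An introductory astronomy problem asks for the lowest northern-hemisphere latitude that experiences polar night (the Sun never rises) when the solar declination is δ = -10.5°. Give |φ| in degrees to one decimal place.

Polar night requires cos H₀ = −tan φ tan δ ≥ 1, i.e. tan φ tan δ ≤ −1.
The boundary is |tan φ| · |tan δ| = 1, so |φ| = 90° − |δ| = 90° − 10.5° = 79.5° in the northern hemisphere.

|φ| = 79.5°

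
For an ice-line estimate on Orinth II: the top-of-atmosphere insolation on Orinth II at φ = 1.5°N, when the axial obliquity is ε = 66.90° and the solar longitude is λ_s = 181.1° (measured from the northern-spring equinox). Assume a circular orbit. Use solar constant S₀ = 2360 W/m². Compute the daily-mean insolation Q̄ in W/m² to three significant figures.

Q̄ ≈ 750 W/m²

Solar declination: sin δ = sin ε · sin λ_s = sin 66.90° × sin 181.1° = -0.01766, so δ = -1.012°.
cos H₀ = −tan(+1.5°) tan(-1.012°) = 0.0005, H₀ = 1.5703 rad.
Bracket: H₀ sin φ sin δ + cos φ cos δ sin H₀ = 1.5703×0.02618×-0.01766 + 0.99966×0.99984×1.00000 = -0.000726 + 0.999500 = 0.998774.
Q̄ = (S₀/π) × [bracket] = (2360/π) × 0.998774 = 750.3 W/m².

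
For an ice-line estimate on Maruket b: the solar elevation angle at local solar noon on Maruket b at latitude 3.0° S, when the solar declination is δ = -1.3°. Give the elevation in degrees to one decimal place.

At local noon the hour angle is zero, so the zenith angle equals |φ − δ| = |-3.0° − (-1.300°)| = 1.700°.
Elevation = 90° − 1.700° = 88.3°.

88.3°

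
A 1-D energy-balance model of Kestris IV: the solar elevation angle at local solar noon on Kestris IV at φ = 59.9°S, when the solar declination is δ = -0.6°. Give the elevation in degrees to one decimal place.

30.7°

At local noon the hour angle is zero, so the zenith angle equals |φ − δ| = |-59.9° − (-0.600°)| = 59.300°.
Elevation = 90° − 59.300° = 30.7°.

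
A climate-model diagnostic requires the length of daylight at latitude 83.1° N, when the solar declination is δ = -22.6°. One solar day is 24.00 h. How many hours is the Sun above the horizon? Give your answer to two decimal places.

cos H₀ = −tan φ · tan δ = 3.4398 ≥ 1, so the Sun never rises (polar night) and H₀ = 0.
Daylight = 2H₀/(2π) × 24.00 h = (0.0000/π) × 24.00 = 0.00 h.

0.00 h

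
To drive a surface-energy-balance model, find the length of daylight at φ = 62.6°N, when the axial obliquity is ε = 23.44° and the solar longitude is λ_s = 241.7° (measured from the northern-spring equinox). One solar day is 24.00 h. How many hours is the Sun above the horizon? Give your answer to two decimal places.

Solar declination: sin δ = sin ε · sin λ_s = sin 23.44° × sin 241.7° = -0.35024, so δ = -20.502°.
cos H₀ = −tan φ · tan δ = −tan(+62.6°) × tan(-20.502°) = 0.7214, so H₀ = 0.7650 rad = 43.83°.
Daylight = 2H₀/(2π) × 24.00 h = (0.7650/π) × 24.00 = 5.84 h.

5.84 h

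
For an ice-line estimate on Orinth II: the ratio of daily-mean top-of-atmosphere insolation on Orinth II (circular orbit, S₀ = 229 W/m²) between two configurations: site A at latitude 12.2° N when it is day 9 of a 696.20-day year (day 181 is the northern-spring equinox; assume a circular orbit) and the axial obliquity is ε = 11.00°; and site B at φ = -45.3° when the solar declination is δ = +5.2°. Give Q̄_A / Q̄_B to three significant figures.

Q̄_A / Q̄_B ≈ 1.49

— Configuration A (φ=+12.2°):
Solar longitude: λ_s = 360° × (9 − 181)/696.20 = -88.940°, i.e. -88.940° + 360° = 271.060°.
sin δ = sin 11.00° × sin 271.060° = -0.19078, so δ = -10.998°.
cos H₀ = −tan(+12.2°) tan(-10.998°) = 0.0420, H₀ = 1.5288 rad.
Bracket: H₀ sin φ sin δ + cos φ cos δ sin H₀ = 1.5288×0.21132×-0.19078 + 0.97742×0.98163×0.99912 = -0.061635 + 0.958620 = 0.896985.
Q̄ = (S₀/π) × [bracket] = (229/π) × 0.896985 = 65.384 W/m².
— Configuration B (φ=-45.3°):
cos H₀ = −tan(-45.3°) tan(+5.200°) = 0.0920, H₀ = 1.4787 rad.
Bracket: H₀ sin φ sin δ + cos φ cos δ sin H₀ = 1.4787×-0.71080×0.09063 + 0.70339×0.99588×0.99576 = -0.095258 + 0.697522 = 0.602264.
Q̄ = (S₀/π) × [bracket] = (229/π) × 0.602264 = 43.901 W/m².
Ratio Q̄_A / Q̄_B = 65.384 / 43.901 = 1.489.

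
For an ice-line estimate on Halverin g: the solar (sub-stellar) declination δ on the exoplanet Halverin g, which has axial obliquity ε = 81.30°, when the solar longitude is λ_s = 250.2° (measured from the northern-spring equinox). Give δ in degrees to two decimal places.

δ = -68.44°

sin δ = sin ε · sin λ_s = sin 81.30° × sin 250.2° = -0.930055.
δ = arcsin(-0.930055) = -68.44°.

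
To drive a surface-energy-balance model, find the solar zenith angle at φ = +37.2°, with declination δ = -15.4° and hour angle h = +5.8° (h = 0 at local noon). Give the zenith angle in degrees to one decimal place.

θ_z = 52.9°

cos θ_z = sin φ sin δ + cos φ cos δ cos h = -0.160555 + 0.764000 = 0.603445.
θ_z = arccos(0.603445) = 52.9°.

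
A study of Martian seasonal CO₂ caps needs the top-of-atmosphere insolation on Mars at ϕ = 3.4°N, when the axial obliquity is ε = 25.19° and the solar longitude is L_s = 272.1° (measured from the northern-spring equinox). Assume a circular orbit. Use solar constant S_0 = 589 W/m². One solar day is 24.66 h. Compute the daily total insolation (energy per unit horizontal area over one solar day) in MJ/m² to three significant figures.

Solar declination: sin δ = sin ε · sin L_s = sin 25.19° × sin 272.1° = -0.42534, so δ = -25.172°.
cos h₀ = −tan(+3.4°) tan(-25.172°) = 0.0279, h₀ = 1.5429 rad.
Bracket: h₀ sin ϕ sin δ + cos ϕ cos δ sin h₀ = 1.5429×0.05931×-0.42534 + 0.99824×0.90504×0.99961 = -0.038923 + 0.903095 = 0.864172.
Q̄ = (S_0/π) × [bracket] = (589/π) × 0.864172 = 162.02 W/m².
Daily total = Q̄ × 24.66 h × 3600 s/h = 162.02 × 24.66 × 3600 / 10⁶ = 14.38 MJ/m².

14.4 MJ/m²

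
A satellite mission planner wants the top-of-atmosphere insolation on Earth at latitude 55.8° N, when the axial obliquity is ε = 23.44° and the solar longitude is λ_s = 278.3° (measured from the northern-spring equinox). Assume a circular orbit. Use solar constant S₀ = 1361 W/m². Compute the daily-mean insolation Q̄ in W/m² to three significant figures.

Q̄ ≈ 48.4 W/m²

Solar declination: sin δ = sin ε · sin λ_s = sin 23.44° × sin 278.3° = -0.39362, so δ = -23.180°.
cos H₀ = −tan(+55.8°) tan(-23.180°) = 0.6301, H₀ = 0.8892 rad.
Bracket: H₀ sin φ sin δ + cos φ cos δ sin H₀ = 0.8892×0.82708×-0.39362 + 0.56208×0.91927×0.77655 = -0.289484 + 0.401246 = 0.111762.
Q̄ = (S₀/π) × [bracket] = (1361/π) × 0.111762 = 48.42 W/m².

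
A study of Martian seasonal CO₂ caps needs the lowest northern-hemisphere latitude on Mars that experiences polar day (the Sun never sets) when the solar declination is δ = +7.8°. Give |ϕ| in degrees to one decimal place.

Polar day requires cos h₀ = −tan ϕ tan δ ≤ −1, i.e. tan ϕ tan δ ≥ 1.
The boundary is |tan ϕ| · |tan δ| = 1, so |ϕ| = 90° − |δ| = 90° − 7.8° = 82.2° in the northern hemisphere.

|ϕ| = 82.2°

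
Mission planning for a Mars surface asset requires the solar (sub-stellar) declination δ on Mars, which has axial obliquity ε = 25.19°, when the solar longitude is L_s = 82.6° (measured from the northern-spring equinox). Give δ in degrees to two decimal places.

sin δ = sin ε · sin L_s = sin 25.19° × sin 82.6° = 0.422076.
δ = arcsin(0.422076) = +24.97°.

δ = +24.97°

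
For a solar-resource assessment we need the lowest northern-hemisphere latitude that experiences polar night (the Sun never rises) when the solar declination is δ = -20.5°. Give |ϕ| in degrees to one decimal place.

|ϕ| = 69.5°

Polar night requires cos h₀ = −tan ϕ tan δ ≥ 1, i.e. tan ϕ tan δ ≤ −1.
The boundary is |tan ϕ| · |tan δ| = 1, so |ϕ| = 90° − |δ| = 90° − 20.5° = 69.5° in the northern hemisphere.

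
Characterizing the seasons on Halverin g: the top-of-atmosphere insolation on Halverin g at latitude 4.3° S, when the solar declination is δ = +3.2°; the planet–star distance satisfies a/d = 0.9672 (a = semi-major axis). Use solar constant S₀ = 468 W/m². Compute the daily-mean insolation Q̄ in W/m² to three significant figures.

cos H₀ = −tan(-4.3°) tan(+3.200°) = 0.0042, H₀ = 1.5666 rad.
Bracket: H₀ sin φ sin δ + cos φ cos δ sin H₀ = 1.5666×-0.07498×0.05582 + 0.99719×0.99844×0.99999 = -0.006557 + 0.995624 = 0.989067.
Inverse-square distance factor (a/d)² = 0.9672² = 0.935476.
Q̄ = (S₀/π) × 0.935476 × [bracket] = (468/π) × 0.935476 × 0.989067 = 137.8 W/m².

Q̄ ≈ 138 W/m²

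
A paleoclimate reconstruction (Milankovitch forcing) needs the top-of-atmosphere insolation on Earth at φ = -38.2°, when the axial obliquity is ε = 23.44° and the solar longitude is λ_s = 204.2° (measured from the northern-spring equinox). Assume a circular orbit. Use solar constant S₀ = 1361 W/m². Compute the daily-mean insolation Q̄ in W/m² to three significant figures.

Q̄ ≈ 407 W/m²

Solar declination: sin δ = sin ε · sin λ_s = sin 23.44° × sin 204.2° = -0.16306, so δ = -9.385°.
cos H₀ = −tan(-38.2°) tan(-9.385°) = -0.1301, H₀ = 1.7012 rad.
Bracket: H₀ sin φ sin δ + cos φ cos δ sin H₀ = 1.7012×-0.61841×-0.16306 + 0.78586×0.98662×0.99151 = 0.171545 + 0.768763 = 0.940308.
Q̄ = (S₀/π) × [bracket] = (1361/π) × 0.940308 = 407.4 W/m².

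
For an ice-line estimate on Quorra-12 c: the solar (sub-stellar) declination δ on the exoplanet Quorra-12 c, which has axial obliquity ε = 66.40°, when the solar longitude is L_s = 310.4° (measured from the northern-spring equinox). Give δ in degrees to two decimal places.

δ = -44.25°

sin δ = sin ε · sin L_s = sin 66.40° × sin 310.4° = -0.697845.
δ = arcsin(-0.697845) = -44.25°.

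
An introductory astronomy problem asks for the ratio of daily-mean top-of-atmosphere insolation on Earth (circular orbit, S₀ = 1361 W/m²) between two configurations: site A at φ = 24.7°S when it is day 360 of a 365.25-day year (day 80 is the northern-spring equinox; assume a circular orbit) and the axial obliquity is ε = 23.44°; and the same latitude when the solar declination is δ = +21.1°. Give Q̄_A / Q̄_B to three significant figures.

— Configuration A (φ=-24.7°):
Solar longitude: λ_s = 360° × (360 − 80)/365.25 = 275.975°.
sin δ = sin 23.44° × sin 275.975° = -0.39563, so δ = -23.305°.
cos H₀ = −tan(-24.7°) tan(-23.305°) = -0.1981, H₀ = 1.7702 rad.
Bracket: H₀ sin φ sin δ + cos φ cos δ sin H₀ = 1.7702×-0.41787×-0.39563 + 0.90851×0.91841×0.98018 = 0.292653 + 0.817847 = 1.110500.
Q̄ = (S₀/π) × [bracket] = (1361/π) × 1.110500 = 481.09 W/m².
— Configuration B (φ=-24.7°):
cos H₀ = −tan(-24.7°) tan(+21.100°) = 0.1775, H₀ = 1.3924 rad.
Bracket: H₀ sin φ sin δ + cos φ cos δ sin H₀ = 1.3924×-0.41787×0.36000 + 0.90851×0.93295×0.98412 = -0.209463 + 0.834135 = 0.624672.
Q̄ = (S₀/π) × [bracket] = (1361/π) × 0.624672 = 270.62 W/m².
Ratio Q̄_A / Q̄_B = 481.09 / 270.62 = 1.778.

Q̄_A / Q̄_B ≈ 1.78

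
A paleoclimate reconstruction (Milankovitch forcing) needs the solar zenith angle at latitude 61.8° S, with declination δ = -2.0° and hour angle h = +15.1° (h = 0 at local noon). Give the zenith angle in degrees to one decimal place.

θ_z = 60.9°

cos θ_z = sin φ sin δ + cos φ cos δ cos h = 0.030757 + 0.455957 = 0.486714.
θ_z = arccos(0.486714) = 60.9°.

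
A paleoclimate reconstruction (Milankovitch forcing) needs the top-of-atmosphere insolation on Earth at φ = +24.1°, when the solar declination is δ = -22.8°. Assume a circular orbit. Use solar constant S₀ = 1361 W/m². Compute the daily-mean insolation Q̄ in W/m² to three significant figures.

cos H₀ = −tan(+24.1°) tan(-22.800°) = 0.1880, H₀ = 1.3816 rad.
Bracket: H₀ sin φ sin δ + cos φ cos δ sin H₀ = 1.3816×0.40833×-0.38752 + 0.91283×0.92186×0.98216 = -0.218619 + 0.826489 = 0.607870.
Q̄ = (S₀/π) × [bracket] = (1361/π) × 0.607870 = 263.3 W/m².

Q̄ ≈ 263 W/m²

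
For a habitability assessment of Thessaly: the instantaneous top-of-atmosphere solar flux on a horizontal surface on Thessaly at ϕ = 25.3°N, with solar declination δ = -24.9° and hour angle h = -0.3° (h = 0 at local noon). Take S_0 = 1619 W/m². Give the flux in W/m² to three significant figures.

cos θ_z = sin ϕ sin δ + cos ϕ cos δ cos h = -0.179933 + 0.820031 = 0.640098.
Flux = S_0 · cos θ_z = 1619 × 0.640098 = 1036 W/m².

1.04e+03 W/m²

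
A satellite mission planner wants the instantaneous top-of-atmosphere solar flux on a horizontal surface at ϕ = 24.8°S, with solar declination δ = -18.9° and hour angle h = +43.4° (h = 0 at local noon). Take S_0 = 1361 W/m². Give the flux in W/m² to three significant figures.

cos θ_z = sin ϕ sin δ + cos ϕ cos δ cos h = 0.135868 + 0.624008 = 0.759876.
Flux = S_0 · cos θ_z = 1361 × 0.759876 = 1034 W/m².

1.03e+03 W/m²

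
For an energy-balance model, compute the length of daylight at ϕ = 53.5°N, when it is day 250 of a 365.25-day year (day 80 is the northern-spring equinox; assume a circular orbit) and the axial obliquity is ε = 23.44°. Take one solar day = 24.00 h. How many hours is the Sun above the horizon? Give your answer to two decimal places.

12.89 h

Solar longitude: L_s = 360° × (250 − 80)/365.25 = 167.556°.
sin δ = sin 23.44° × sin 167.556° = 0.08571, so δ = +4.917°.
cos h₀ = −tan ϕ · tan δ = −tan(+53.5°) × tan(+4.917°) = -0.1163, so h₀ = 1.6873 rad = 96.68°.
Daylight = 2h₀/(2π) × 24.00 h = (1.6873/π) × 24.00 = 12.89 h.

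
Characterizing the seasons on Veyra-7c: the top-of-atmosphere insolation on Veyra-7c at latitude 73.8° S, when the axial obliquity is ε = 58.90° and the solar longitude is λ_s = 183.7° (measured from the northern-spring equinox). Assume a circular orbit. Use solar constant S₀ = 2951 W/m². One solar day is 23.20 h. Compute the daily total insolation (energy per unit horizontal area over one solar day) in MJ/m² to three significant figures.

Solar declination: sin δ = sin ε · sin λ_s = sin 58.90° × sin 183.7° = -0.05526, so δ = -3.168°.
cos H₀ = −tan(-73.8°) tan(-3.168°) = -0.1905, H₀ = 1.7625 rad.
Bracket: H₀ sin φ sin δ + cos φ cos δ sin H₀ = 1.7625×-0.96029×-0.05526 + 0.27899×0.99847×0.98169 = 0.093528 + 0.273463 = 0.366991.
Q̄ = (S₀/π) × [bracket] = (2951/π) × 0.366991 = 344.73 W/m².
Daily total = Q̄ × 23.20 h × 3600 s/h = 344.73 × 23.20 × 3600 / 10⁶ = 28.79 MJ/m².

28.8 MJ/m²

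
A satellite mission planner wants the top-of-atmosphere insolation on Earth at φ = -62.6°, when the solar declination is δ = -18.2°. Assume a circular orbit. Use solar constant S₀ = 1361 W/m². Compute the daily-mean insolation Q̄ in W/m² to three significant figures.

Q̄ ≈ 418 W/m²

cos H₀ = −tan(-62.6°) tan(-18.200°) = -0.6343, H₀ = 2.2579 rad.
Bracket: H₀ sin φ sin δ + cos φ cos δ sin H₀ = 2.2579×-0.88782×-0.31233 + 0.46020×0.94997×0.77310 = 0.626099 + 0.337981 = 0.964080.
Q̄ = (S₀/π) × [bracket] = (1361/π) × 0.964080 = 417.7 W/m².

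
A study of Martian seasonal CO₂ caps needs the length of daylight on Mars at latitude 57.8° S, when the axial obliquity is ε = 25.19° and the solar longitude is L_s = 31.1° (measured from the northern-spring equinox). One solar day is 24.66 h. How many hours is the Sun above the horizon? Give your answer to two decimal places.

9.46 h

Solar declination: sin δ = sin ε · sin L_s = sin 25.19° × sin 31.1° = 0.21985, so δ = +12.700°.
cos h₀ = −tan ϕ · tan δ = −tan(-57.8°) × tan(+12.700°) = 0.3579, so h₀ = 1.2048 rad = 69.03°.
Daylight = 2h₀/(2π) × 24.66 h = (1.2048/π) × 24.66 = 9.46 h.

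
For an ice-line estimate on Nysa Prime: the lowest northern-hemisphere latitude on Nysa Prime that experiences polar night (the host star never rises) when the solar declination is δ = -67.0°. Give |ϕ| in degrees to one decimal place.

Polar night requires cos h₀ = −tan ϕ tan δ ≥ 1, i.e. tan ϕ tan δ ≤ −1.
The boundary is |tan ϕ| · |tan δ| = 1, so |ϕ| = 90° − |δ| = 90° − 67.0° = 23.0° in the northern hemisphere.

|ϕ| = 23.0°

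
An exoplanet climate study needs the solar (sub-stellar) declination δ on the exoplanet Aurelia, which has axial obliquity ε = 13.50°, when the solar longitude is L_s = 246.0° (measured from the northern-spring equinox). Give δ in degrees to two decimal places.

δ = -12.31°

sin δ = sin ε · sin L_s = sin 13.50° × sin 246.0° = -0.213263.
δ = arcsin(-0.213263) = -12.31°.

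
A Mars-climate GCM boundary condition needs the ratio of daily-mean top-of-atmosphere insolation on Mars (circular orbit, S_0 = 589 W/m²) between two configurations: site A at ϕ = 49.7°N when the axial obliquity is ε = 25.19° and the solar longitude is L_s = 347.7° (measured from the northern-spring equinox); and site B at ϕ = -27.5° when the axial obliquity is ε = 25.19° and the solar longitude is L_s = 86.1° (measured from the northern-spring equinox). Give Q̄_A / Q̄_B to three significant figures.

— Configuration A (ϕ=+49.7°):
Solar declination: sin δ = sin ε · sin L_s = sin 25.19° × sin 347.7° = -0.09067, so δ = -5.202°.
cos h₀ = −tan(+49.7°) tan(-5.202°) = 0.1074, h₀ = 1.4632 rad.
Bracket: h₀ sin ϕ sin δ + cos ϕ cos δ sin h₀ = 1.4632×0.76267×-0.09067 + 0.64679×0.99588×0.99422 = -0.101182 + 0.640402 = 0.539220.
Q̄ = (S_0/π) × [bracket] = (589/π) × 0.539220 = 101.10 W/m².
— Configuration B (ϕ=-27.5°):
Solar declination: sin δ = sin ε · sin L_s = sin 25.19° × sin 86.1° = 0.42464, so δ = +25.128°.
cos h₀ = −tan(-27.5°) tan(+25.128°) = 0.2442, h₀ = 1.3241 rad.
Bracket: h₀ sin ϕ sin δ + cos ϕ cos δ sin h₀ = 1.3241×-0.46175×0.42464 + 0.88701×0.90536×0.96974 = -0.259626 + 0.778763 = 0.519137.
Q̄ = (S_0/π) × [bracket] = (589/π) × 0.519137 = 97.330 W/m².
Ratio Q̄_A / Q̄_B = 101.10 / 97.330 = 1.039.

Q̄_A / Q̄_B ≈ 1.04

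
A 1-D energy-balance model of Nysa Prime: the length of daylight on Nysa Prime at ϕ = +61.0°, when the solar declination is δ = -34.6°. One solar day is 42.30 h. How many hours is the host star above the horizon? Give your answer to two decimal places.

cos h₀ = −tan ϕ · tan δ = 1.2445 ≥ 1, so the host star never rises (polar night) and h₀ = 0.
Daylight = 2h₀/(2π) × 42.30 h = (0.0000/π) × 42.30 = 0.00 h.

0.00 h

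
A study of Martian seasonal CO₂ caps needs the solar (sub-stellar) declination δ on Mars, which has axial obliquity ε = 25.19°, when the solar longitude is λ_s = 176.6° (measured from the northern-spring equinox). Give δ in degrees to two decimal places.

δ = +1.45°

sin δ = sin ε · sin λ_s = sin 25.19° × sin 176.6° = 0.025242.
δ = arcsin(0.025242) = +1.45°.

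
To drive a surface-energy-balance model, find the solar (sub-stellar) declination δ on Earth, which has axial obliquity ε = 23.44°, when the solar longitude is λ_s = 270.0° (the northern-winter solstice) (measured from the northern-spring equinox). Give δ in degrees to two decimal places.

δ = -23.44°

sin δ = sin ε · sin λ_s = sin 23.44° × sin 270.0° = -0.397789.
δ = arcsin(-0.397789) = -23.44°.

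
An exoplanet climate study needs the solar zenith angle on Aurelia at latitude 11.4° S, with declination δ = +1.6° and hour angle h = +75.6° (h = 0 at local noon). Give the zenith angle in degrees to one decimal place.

cos θ_z = sin φ sin δ + cos φ cos δ cos h = -0.005519 + 0.243688 = 0.238169.
θ_z = arccos(0.238169) = 76.2°.

θ_z = 76.2°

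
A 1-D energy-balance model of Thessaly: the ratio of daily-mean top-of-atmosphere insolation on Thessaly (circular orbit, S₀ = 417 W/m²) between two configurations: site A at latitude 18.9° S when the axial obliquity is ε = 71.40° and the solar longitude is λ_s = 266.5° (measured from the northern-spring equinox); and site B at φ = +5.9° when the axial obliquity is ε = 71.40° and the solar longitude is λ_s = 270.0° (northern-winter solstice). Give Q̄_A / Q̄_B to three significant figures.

— Configuration A (φ=-18.9°):
Solar declination: sin δ = sin ε · sin λ_s = sin 71.40° × sin 266.5° = -0.94600, so δ = -71.085°.
cos H₀ = −tan(-18.9°) tan(-71.085°) = -0.9991, H₀ = 3.1003 rad.
Bracket: H₀ sin φ sin δ + cos φ cos δ sin H₀ = 3.1003×-0.32392×-0.94600 + 0.94609×0.32416×0.04128 = 0.950020 + 0.012660 = 0.962680.
Q̄ = (S₀/π) × [bracket] = (417/π) × 0.962680 = 127.78 W/m².
— Configuration B (φ=+5.9°):
Solar declination: sin δ = sin ε · sin λ_s = sin 71.40° × sin 270.0° = -0.94777, so δ = -71.400°.
cos H₀ = −tan(+5.9°) tan(-71.400°) = 0.3071, H₀ = 1.2587 rad.
Bracket: H₀ sin φ sin δ + cos φ cos δ sin H₀ = 1.2587×0.10279×-0.94777 + 0.99470×0.31896×0.95169 = -0.122624 + 0.301942 = 0.179318.
Q̄ = (S₀/π) × [bracket] = (417/π) × 0.179318 = 23.802 W/m².
Ratio Q̄_A / Q̄_B = 127.78 / 23.802 = 5.368.

Q̄_A / Q̄_B ≈ 5.37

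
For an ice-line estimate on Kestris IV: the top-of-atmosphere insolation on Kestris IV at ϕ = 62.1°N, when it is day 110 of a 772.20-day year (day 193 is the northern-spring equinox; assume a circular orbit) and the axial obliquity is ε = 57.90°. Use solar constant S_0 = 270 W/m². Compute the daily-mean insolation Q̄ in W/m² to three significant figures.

Q̄ ≈ 0.00 W/m²

Solar longitude: L_s = 360° × (110 − 193)/772.20 = -38.695°, i.e. -38.695° + 360° = 321.305°.
sin δ = sin 57.90° × sin 321.305° = -0.52959, so δ = -31.978°.
cos h₀ = −tan(+62.1°) tan(-31.978°) = 1.1792 ≥ 1 ⇒ polar night, h₀ = 0 and Q̄ = 0.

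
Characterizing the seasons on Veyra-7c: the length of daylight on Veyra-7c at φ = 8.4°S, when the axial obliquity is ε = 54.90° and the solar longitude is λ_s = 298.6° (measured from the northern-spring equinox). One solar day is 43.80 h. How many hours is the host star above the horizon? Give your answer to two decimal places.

24.03 h

Solar declination: sin δ = sin ε · sin λ_s = sin 54.90° × sin 298.6° = -0.71832, so δ = -45.916°.
cos H₀ = −tan φ · tan δ = −tan(-8.4°) × tan(-45.916°) = -0.1525, so H₀ = 1.7239 rad = 98.77°.
Daylight = 2H₀/(2π) × 43.80 h = (1.7239/π) × 43.80 = 24.03 h.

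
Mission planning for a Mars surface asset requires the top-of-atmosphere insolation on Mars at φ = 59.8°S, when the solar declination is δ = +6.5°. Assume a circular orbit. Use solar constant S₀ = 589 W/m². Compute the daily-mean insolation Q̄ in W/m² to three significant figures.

cos H₀ = −tan(-59.8°) tan(+6.500°) = 0.1958, H₀ = 1.3738 rad.
Bracket: H₀ sin φ sin δ + cos φ cos δ sin H₀ = 1.3738×-0.86427×0.11320 + 0.50302×0.99357×0.98065 = -0.134406 + 0.490115 = 0.355709.
Q̄ = (S₀/π) × [bracket] = (589/π) × 0.355709 = 66.69 W/m².

Q̄ ≈ 66.7 W/m²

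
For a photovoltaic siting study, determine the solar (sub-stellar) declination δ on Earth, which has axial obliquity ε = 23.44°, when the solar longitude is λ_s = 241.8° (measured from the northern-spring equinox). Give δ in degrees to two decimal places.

δ = -20.52°

sin δ = sin ε · sin λ_s = sin 23.44° × sin 241.8° = -0.350572.
δ = arcsin(-0.350572) = -20.52°.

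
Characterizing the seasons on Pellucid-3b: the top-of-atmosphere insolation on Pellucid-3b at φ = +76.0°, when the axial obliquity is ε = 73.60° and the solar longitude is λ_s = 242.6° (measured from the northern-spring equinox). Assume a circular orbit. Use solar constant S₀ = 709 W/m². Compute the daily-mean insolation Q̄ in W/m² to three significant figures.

Solar declination: sin δ = sin ε · sin λ_s = sin 73.60° × sin 242.6° = -0.85169, so δ = -58.396°.
cos H₀ = −tan(+76.0°) tan(-58.396°) = 6.5185 ≥ 1 ⇒ polar night, H₀ = 0 and Q̄ = 0.

Q̄ ≈ 0.00 W/m²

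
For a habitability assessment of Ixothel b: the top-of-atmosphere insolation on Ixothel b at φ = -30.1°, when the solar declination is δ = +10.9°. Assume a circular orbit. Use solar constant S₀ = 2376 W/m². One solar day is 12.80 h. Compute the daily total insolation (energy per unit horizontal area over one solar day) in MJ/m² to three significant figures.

24.6 MJ/m²

cos H₀ = −tan(-30.1°) tan(+10.900°) = 0.1116, H₀ = 1.4589 rad.
Bracket: H₀ sin φ sin δ + cos φ cos δ sin H₀ = 1.4589×-0.50151×0.18910 + 0.86515×0.98196×0.99375 = -0.138356 + 0.844233 = 0.705877.
Q̄ = (S₀/π) × [bracket] = (2376/π) × 0.705877 = 533.86 W/m².
Daily total = Q̄ × 12.80 h × 3600 s/h = 533.86 × 12.80 × 3600 / 10⁶ = 24.60 MJ/m².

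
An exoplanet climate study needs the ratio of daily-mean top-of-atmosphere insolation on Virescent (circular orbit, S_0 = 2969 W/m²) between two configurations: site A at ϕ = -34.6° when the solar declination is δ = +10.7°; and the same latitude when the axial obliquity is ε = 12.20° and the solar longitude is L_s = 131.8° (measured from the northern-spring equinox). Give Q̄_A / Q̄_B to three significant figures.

Q̄_A / Q̄_B ≈ 0.960

— Configuration A (ϕ=-34.6°):
cos h₀ = −tan(-34.6°) tan(+10.700°) = 0.1303, h₀ = 1.4401 rad.
Bracket: h₀ sin ϕ sin δ + cos ϕ cos δ sin h₀ = 1.4401×-0.56784×0.18567 + 0.82314×0.98261×0.99147 = -0.151831 + 0.801926 = 0.650095.
Q̄ = (S_0/π) × [bracket] = (2969/π) × 0.650095 = 614.38 W/m².
— Configuration B (ϕ=-34.6°):
Solar declination: sin δ = sin ε · sin L_s = sin 12.20° × sin 131.8° = 0.15754, so δ = +9.064°.
cos h₀ = −tan(-34.6°) tan(+9.064°) = 0.1101, h₀ = 1.4605 rad.
Bracket: h₀ sin ϕ sin δ + cos ϕ cos δ sin h₀ = 1.4605×-0.56784×0.15754 + 0.82314×0.98751×0.99393 = -0.130653 + 0.807925 = 0.677272.
Q̄ = (S_0/π) × [bracket] = (2969/π) × 0.677272 = 640.06 W/m².
Ratio Q̄_A / Q̄_B = 614.38 / 640.06 = 0.9599.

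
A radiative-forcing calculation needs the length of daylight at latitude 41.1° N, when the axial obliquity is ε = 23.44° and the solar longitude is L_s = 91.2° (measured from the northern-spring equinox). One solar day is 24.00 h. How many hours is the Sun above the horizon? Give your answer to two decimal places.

14.96 h

Solar declination: sin δ = sin ε · sin L_s = sin 23.44° × sin 91.2° = 0.39770, so δ = +23.435°.
cos h₀ = −tan ϕ · tan δ = −tan(+41.1°) × tan(+23.435°) = -0.3781, so h₀ = 1.9586 rad = 112.22°.
Daylight = 2h₀/(2π) × 24.00 h = (1.9586/π) × 24.00 = 14.96 h.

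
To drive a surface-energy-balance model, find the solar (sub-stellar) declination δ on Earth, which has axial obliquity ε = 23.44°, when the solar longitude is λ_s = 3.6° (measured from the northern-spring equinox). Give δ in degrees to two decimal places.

sin δ = sin ε · sin λ_s = sin 23.44° × sin 3.6° = 0.024977.
δ = arcsin(0.024977) = +1.43°.

δ = +1.43°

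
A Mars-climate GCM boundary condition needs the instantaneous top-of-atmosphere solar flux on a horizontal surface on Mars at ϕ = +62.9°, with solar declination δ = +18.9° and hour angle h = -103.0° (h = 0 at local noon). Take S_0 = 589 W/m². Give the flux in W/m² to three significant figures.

cos θ_z = sin ϕ sin δ + cos ϕ cos δ cos h = 0.288355 + -0.096950 = 0.191405.
Flux = S_0 · cos θ_z = 589 × 0.191405 = 112.7 W/m².

113 W/m²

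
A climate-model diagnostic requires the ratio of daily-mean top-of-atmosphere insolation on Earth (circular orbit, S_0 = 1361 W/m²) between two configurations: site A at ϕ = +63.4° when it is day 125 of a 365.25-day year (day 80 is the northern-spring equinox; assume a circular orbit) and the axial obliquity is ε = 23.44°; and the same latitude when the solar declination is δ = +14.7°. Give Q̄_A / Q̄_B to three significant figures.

Q̄_A / Q̄_B ≈ 1.05

— Configuration A (ϕ=+63.4°):
Solar longitude: L_s = 360° × (125 − 80)/365.25 = 44.353°.
sin δ = sin 23.44° × sin 44.353° = 0.27809, so δ = +16.146°.
cos h₀ = −tan(+63.4°) tan(+16.146°) = -0.5781, h₀ = 2.1872 rad.
Bracket: h₀ sin ϕ sin δ + cos ϕ cos δ sin h₀ = 2.1872×0.89415×0.27809 + 0.44776×0.96056×0.81595 = 0.543856 + 0.350940 = 0.894796.
Q̄ = (S_0/π) × [bracket] = (1361/π) × 0.894796 = 387.64 W/m².
— Configuration B (ϕ=+63.4°):
cos h₀ = −tan(+63.4°) tan(+14.700°) = -0.5239, h₀ = 2.1222 rad.
Bracket: h₀ sin ϕ sin δ + cos ϕ cos δ sin h₀ = 2.1222×0.89415×0.25376 + 0.44776×0.96727×0.85179 = 0.481526 + 0.368914 = 0.850440.
Q̄ = (S_0/π) × [bracket] = (1361/π) × 0.850440 = 368.43 W/m².
Ratio Q̄_A / Q̄_B = 387.64 / 368.43 = 1.052.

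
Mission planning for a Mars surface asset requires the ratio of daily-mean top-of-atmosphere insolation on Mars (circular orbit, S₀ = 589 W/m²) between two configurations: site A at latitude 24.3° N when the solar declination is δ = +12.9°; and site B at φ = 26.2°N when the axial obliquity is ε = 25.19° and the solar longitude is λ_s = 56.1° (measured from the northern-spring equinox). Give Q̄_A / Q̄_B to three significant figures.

Q̄_A / Q̄_B ≈ 0.944

— Configuration A (φ=+24.3°):
cos H₀ = −tan(+24.3°) tan(+12.900°) = -0.1034, H₀ = 1.6744 rad.
Bracket: H₀ sin φ sin δ + cos φ cos δ sin H₀ = 1.6744×0.41151×0.22325 + 0.91140×0.97476×0.99464 = 0.153826 + 0.883634 = 1.037460.
Q̄ = (S₀/π) × [bracket] = (589/π) × 1.037460 = 194.51 W/m².
— Configuration B (φ=+26.2°):
Solar declination: sin δ = sin ε · sin λ_s = sin 25.19° × sin 56.1° = 0.35327, so δ = +20.688°.
cos H₀ = −tan(+26.2°) tan(+20.688°) = -0.1858, H₀ = 1.7577 rad.
Bracket: H₀ sin φ sin δ + cos φ cos δ sin H₀ = 1.7577×0.44151×0.35327 + 0.89726×0.93552×0.98259 = 0.274152 + 0.824791 = 1.098943.
Q̄ = (S₀/π) × [bracket] = (589/π) × 1.098943 = 206.03 W/m².
Ratio Q̄_A / Q̄_B = 194.51 / 206.03 = 0.9441.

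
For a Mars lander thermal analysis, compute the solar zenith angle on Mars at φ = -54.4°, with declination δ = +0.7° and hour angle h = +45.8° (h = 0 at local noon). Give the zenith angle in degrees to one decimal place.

cos θ_z = sin φ sin δ + cos φ cos δ cos h = -0.009934 + 0.405806 = 0.395872.
θ_z = arccos(0.395872) = 66.7°.

θ_z = 66.7°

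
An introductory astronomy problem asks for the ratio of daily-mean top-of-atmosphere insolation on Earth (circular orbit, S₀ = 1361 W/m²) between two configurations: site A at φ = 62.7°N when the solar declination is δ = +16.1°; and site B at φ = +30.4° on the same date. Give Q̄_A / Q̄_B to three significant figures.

— Configuration A (φ=+62.7°):
cos H₀ = −tan(+62.7°) tan(+16.100°) = -0.5592, H₀ = 2.1642 rad.
Bracket: H₀ sin φ sin δ + cos φ cos δ sin H₀ = 2.1642×0.88862×0.27731 + 0.45865×0.96078×0.82902 = 0.533309 + 0.365317 = 0.898626.
Q̄ = (S₀/π) × [bracket] = (1361/π) × 0.898626 = 389.30 W/m².
— Configuration B (φ=+30.4°):
cos H₀ = −tan(+30.4°) tan(+16.100°) = -0.1693, H₀ = 1.7410 rad.
Bracket: H₀ sin φ sin δ + cos φ cos δ sin H₀ = 1.7410×0.50603×0.27731 + 0.86251×0.96078×0.98556 = 0.244310 + 0.816716 = 1.061026.
Q̄ = (S₀/π) × [bracket] = (1361/π) × 1.061026 = 459.66 W/m².
Ratio Q̄_A / Q̄_B = 389.30 / 459.66 = 0.8469.

Q̄_A / Q̄_B ≈ 0.847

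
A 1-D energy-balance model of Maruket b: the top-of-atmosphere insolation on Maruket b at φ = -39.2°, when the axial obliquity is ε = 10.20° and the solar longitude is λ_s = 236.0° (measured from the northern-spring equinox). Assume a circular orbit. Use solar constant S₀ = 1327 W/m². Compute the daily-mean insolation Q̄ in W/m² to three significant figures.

Q̄ ≈ 388 W/m²

Solar declination: sin δ = sin ε · sin λ_s = sin 10.20° × sin 236.0° = -0.14681, so δ = -8.442°.
cos H₀ = −tan(-39.2°) tan(-8.442°) = -0.1210, H₀ = 1.6921 rad.
Bracket: H₀ sin φ sin δ + cos φ cos δ sin H₀ = 1.6921×-0.63203×-0.14681 + 0.77494×0.98916×0.99265 = 0.157007 + 0.760906 = 0.917913.
Q̄ = (S₀/π) × [bracket] = (1327/π) × 0.917913 = 387.7 W/m².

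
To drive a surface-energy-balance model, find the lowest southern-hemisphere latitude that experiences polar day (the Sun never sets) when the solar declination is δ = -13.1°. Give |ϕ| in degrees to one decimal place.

Polar day requires cos h₀ = −tan ϕ tan δ ≤ −1, i.e. tan ϕ tan δ ≥ 1.
The boundary is |tan ϕ| · |tan δ| = 1, so |ϕ| = 90° − |δ| = 90° − 13.1° = 76.9° in the southern hemisphere.

|ϕ| = 76.9°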